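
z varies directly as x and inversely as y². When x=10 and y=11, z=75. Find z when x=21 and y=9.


z = k·x/y²
Solve for k using the known point: k = z·y²/x = 75×121/10 = 9075/10 = 907.5000
Now evaluate at x=21, y=9:
z = k × 21 / 81 = (9075 × 21) / (10 × 81) = 190575/810
≈ 235.2778

235.2778


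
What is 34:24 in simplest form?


GCD(34, 24) = 2
34/2 : 24/2
= 17:12

17:12


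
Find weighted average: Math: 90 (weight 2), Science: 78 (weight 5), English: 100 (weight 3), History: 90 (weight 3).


Numerator = 90×2 + 78×5 + 100×3 + 90×3
= 180 + 390 + 300 + 270
= 1140
Total weight = 13
Weighted avg = 1140/13
= 87.69

87.69


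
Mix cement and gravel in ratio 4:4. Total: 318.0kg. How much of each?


Total parts = 4 + 4 = 8
cement: 318.0 × 4/8 = 159.0kg
gravel: 318.0 × 4/8 = 159.0kg
= 159.0kg and 159.0kg

159.0kg and 159.0kg


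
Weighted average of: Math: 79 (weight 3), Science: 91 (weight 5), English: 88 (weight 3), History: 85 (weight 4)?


Numerator = 79×3 + 91×5 + 88×3 + 85×4
= 237 + 455 + 264 + 340
= 1296
Total weight = 15
Weighted avg = 1296/15
= 86.40

86.40


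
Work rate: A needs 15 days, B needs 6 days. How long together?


Rate of A = 1/15 per day
Rate of B = 1/6 per day
Combined rate = 1/15 + 1/6 = 21/90 ≈ 0.2333 per day
Days = 1 / combined rate = 90/21
≈ 4.29 days

4.29 days


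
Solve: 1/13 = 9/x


Cross multiply: 1 × x = 13 × 9
1x = 117
x = 117 / 1
= 117.00

117.00


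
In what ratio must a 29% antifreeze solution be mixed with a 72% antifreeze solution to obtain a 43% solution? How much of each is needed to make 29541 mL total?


Let x parts of 29% mix with y parts of 72%.
29x + 72y = 43(x + y)
29x + 72y = 43x + 43y
x(29 - 43) = y(43 - 72)
x/y = (72 - 43)/(43 - 29) = 29/14
Simplify: 29:14
Total parts = 43; one part = 29541/43 = 687.00 mL
29% solution: 29×687.00 = 19923.00 mL
72% solution: 14×687.00 = 9618.00 mL
= ratio 29:14; 19923.00 mL and 9618.00 mL

ratio 29:14; 19923.00 mL and 9618.00 mL


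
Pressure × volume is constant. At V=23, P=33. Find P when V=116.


Inverse proportion: x × y = constant
k = 23 × 33 = 759
y₂ = k / 116 = 759 / 116
= 6.54

6.54


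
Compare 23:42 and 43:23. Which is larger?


23/42 = 0.5476
43/23 = 1.8696
0.5476 < 1.8696, so 23:42 is less
= 43:23

43:23


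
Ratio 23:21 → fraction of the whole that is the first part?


Total parts = 23 + 21 = 44
First part: 23/44 = 23/44
= 23/44

23/44


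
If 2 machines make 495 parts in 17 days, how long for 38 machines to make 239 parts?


Days ∝ work / workers, so d₂ = d₁ × (m₁/m₂) × (w₂/w₁)
Workers factor (inverse): 2/38 ≈ 0.0526
Work factor (direct): 239/495 ≈ 0.4828
d₂ = 17 × 2/38 × 239/495 = (17 × 2 × 239) / (38 × 495) = 8126/18810
≈ 0.43 days

0.43 days


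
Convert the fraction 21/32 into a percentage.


Percentage = (part / whole) × 100
= (21 / 32) × 100
≈ 65.63%

65.63%


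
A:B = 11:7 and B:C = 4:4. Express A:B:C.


Match B: multiply A:B by 4 → 44:28
Multiply B:C by 7 → 28:28
Combined: 44:28:28
GCD = 4
= 11:7:7

11:7:7


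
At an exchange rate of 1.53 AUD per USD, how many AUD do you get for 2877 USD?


Amount × rate = 2877 × 1.53
= 4401.81 AUD

4401.81 AUD


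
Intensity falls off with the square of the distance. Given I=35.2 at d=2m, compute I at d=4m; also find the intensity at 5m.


I₁d₁² = I₂d₂²
I at 4m = 35.2 × (2/4)² = 35.2 × 4/16 = 140.8/16 = 8.8000
I at 5m = 35.2 × (2/5)² = 35.2 × 4/25 = 140.8/25 = 5.6320
= 8.8000 and 5.6320

8.8000 and 5.6320


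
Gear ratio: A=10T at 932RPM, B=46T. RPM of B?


Gear ratio = 10:46 = 5:23
RPM_B = RPM_A × (teeth_A / teeth_B)
= 932 × (10/46)
= 202.6 RPM

202.6 RPM


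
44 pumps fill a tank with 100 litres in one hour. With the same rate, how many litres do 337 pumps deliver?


Direct proportion: y/x = constant
k = 100/44 ≈ 2.2727
y₂ = k × 337 = 100 × 337 / 44 = 33700/44
≈ 765.91

765.91


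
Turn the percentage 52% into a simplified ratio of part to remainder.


52% means 52 parts out of 100; remainder = 48
Part : remainder = 52:48
GCD = 4
= 13:12

13:12


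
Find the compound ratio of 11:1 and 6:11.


Compound ratio = (11×6) : (1×11)
= 66:11
GCD = 11
= 6:1

6:1


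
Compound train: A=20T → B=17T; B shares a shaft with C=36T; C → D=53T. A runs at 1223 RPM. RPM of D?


Stage 1: RPM_B = RPM_A × t_A/t_B = 1223 × 20/17 = 24460/17 ≈ 1438.82
B and C share a shaft → RPM_C = RPM_B
Stage 2: RPM_D = RPM_C × t_C/t_D = RPM_A × (t_A×t_C)/(t_B×t_D)
Overall ratio = (20×36)/(17×53) = 720/901
RPM_D = 1223 × 720/901 = 880560/901
≈ 977.31 RPM

977.31 RPM


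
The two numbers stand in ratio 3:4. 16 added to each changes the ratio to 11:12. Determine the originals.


Let A = 3k, B = 4k.
(3k + 16) / (4k + 16) = 11/12
Cross-multiply: 12(3k + 16) = 11(4k + 16)
36k + 192 = 44k + 176
36k - 44k = 176 - 192
-8k = -16
k = -16/-8 = 2
A = 3×2 = 6, B = 4×2 = 8
= A = 6, B = 8

A = 6, B = 8


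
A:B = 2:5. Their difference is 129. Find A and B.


Let A = 2k, B = 5k.
5k - 2k = 129
3k = 129 → k = 129/3 = 43
A = 2×43 = 86, B = 5×43 = 215
= A = 86, B = 215

A = 86, B = 215


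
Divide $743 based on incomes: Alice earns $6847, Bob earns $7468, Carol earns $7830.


Total income = 6847 + 7468 + 7830 = $22145
Alice: $743 × 6847/22145 = $229.73
Bob: $743 × 7468/22145 = $250.56
Carol: $743 × 7830/22145 = $262.71
= Alice: $229.73, Bob: $250.56, Carol: $262.71

Alice: $229.73, Bob: $250.56, Carol: $262.71


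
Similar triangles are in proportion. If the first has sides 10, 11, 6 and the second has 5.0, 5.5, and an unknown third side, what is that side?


Scale factor = 5.0/10 = 0.5
Missing side = 6 × 0.5
= 3.0

3.0


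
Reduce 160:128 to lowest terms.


GCD(160, 128) = 32
160/32 : 128/32
= 5:4

5:4


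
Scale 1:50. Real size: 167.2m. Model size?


Model size = real / scale
= 167.2 / 50
= 3.3440 m

3.3440 m


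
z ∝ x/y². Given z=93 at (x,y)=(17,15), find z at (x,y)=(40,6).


z = k·x/y²
Solve for k using the known point: k = z·y²/x = 93×225/17 = 20925/17 ≈ 1230.8824
Now evaluate at x=40, y=6:
z = k × 40 / 36 = (20925 × 40) / (17 × 36) = 837000/612
≈ 1367.6471

1367.6471


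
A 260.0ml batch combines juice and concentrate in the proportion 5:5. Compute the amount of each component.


Total parts = 5 + 5 = 10
juice: 260.0 × 5/10 = 130.0ml
concentrate: 260.0 × 5/10 = 130.0ml
= 130.0ml and 130.0ml

130.0ml and 130.0ml


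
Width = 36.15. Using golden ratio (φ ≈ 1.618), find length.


φ = (1 + √5) / 2 ≈ 1.618
Length = width × φ = 36.15 × 1.618 = 58.4907
≈ 58.49

58.49


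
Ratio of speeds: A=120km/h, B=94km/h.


Ratio = 120:94
GCD = 2
Simplified = 60:47
Time ratio (same distance) = 47:60
Speed ratio = 60:47

60:47


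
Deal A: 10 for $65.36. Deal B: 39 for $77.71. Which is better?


Deal A: $65.36/10 = $6.5360/unit
Deal B: $77.71/39 = $1.9926/unit
B is cheaper per unit
= Deal B

Deal B


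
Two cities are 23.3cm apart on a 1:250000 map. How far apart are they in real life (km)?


Real distance = map distance × scale
= 23.3cm × 250000
= 5825000 cm = 58250.0 m
= 58.250 km

58.250 km


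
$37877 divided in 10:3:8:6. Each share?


Total parts = 10 + 3 + 8 + 6 = 27
Part 1: 37877 × 10/27 = 14028.52
Part 2: 37877 × 3/27 = 4208.56
Part 3: 37877 × 8/27 = 11222.81
Part 4: 37877 × 6/27 = 8417.11
= Part 1: $14028.52, Part 2: $4208.56, Part 3: $11222.81, Part 4: $8417.11

Part 1: $14028.52, Part 2: $4208.56, Part 3: $11222.81, Part 4: $8417.11


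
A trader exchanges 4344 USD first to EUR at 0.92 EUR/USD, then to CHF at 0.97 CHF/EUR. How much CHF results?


Step 1: 4344 USD × 0.92 = 3996.48 EUR
Step 2: 3996.48 EUR × 0.97 = 3876.59 CHF
Implied rate USD→CHF = 0.92 × 0.97 = 0.8924
= 3876.59 CHF

3876.59 CHF


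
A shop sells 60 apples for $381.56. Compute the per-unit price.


Unit rate = total / quantity
= 381.56 / 60
= $6.36 per unit

$6.36 per unit


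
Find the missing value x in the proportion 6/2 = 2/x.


Cross multiply: 6 × x = 2 × 2
6x = 4
x = 4 / 6
= 0.67

0.67


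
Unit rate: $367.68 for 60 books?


Unit rate = total / quantity
= 367.68 / 60
= $6.13 per unit

$6.13 per unit


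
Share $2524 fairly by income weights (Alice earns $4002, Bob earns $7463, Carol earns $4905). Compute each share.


Total income = 4002 + 7463 + 4905 = $16370
Alice: $2524 × 4002/16370 = $617.05
Bob: $2524 × 7463/16370 = $1150.68
Carol: $2524 × 4905/16370 = $756.27
= Alice: $617.05, Bob: $1150.68, Carol: $756.27

Alice: $617.05, Bob: $1150.68, Carol: $756.27


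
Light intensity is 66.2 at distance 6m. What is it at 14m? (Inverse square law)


I₁d₁² = I₂d₂²
I₂ = I₁ × (d₁/d₂)²
= 66.2 × (6/14)²
= 66.2 × 36/196
= 2383.2/196
≈ 12.1592

12.1592


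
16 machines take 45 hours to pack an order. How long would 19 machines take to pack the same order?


Inverse proportion: x × y = constant
k = 16 × 45 = 720
y₂ = k / 19 = 720 / 19
= 37.89

37.89


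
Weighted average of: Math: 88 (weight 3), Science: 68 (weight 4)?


Numerator = 88×3 + 68×4
= 264 + 272
= 536
Total weight = 7
Weighted avg = 536/7
= 76.57

76.57


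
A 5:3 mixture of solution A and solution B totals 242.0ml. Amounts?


Total parts = 5 + 3 = 8
solution A: 242.0 × 5/8 = 151.3ml
solution B: 242.0 × 3/8 = 90.8ml
= 151.3ml and 90.8ml

151.3ml and 90.8ml


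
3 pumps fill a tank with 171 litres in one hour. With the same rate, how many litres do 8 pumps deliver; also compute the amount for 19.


Direct proportion: y/x = constant
k = 171/3 = 57.0000
y at x=8: k × 8 = 171 × 8 / 3 = 1368/3 = 456.00
y at x=19: k × 19 = 171 × 19 / 3 = 3249/3 = 1083.00
= 456.00 and 1083.00

456.00 and 1083.00


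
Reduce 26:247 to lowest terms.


GCD(26, 247) = 13
26/13 : 247/13
= 2:19

2:19


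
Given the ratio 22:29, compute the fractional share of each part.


Total parts = 22 + 29 = 51
First part: 22/51 = 22/51
Second part: 29/51 = 29/51
= 22/51 and 29/51

22/51 and 29/51


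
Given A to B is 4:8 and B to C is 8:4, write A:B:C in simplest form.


Match B: multiply A:B by 8 → 32:64
Multiply B:C by 8 → 64:32
Combined: 32:64:32
GCD = 32
= 1:2:1

1:2:1


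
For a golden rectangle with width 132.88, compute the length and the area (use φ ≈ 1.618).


φ = (1 + √5) / 2 ≈ 1.618
Length = width × φ = 132.88 × 1.618 = 214.99984
≈ 215.00
Area = width × length = 132.88 × 214.99984 = 28569.1787392 ≈ 28569.18
= Length: 215.00, Area: 28569.18

Length: 215.00, Area: 28569.18


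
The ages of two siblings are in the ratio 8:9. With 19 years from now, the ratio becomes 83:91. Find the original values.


Let A = 8k, B = 9k.
(8k + 19) / (9k + 19) = 83/91
Cross-multiply: 91(8k + 19) = 83(9k + 19)
728k + 1729 = 747k + 1577
728k - 747k = 1577 - 1729
-19k = -152
k = -152/-19 = 8
A = 8×8 = 64, B = 9×8 = 72
= A = 64, B = 72

A = 64, B = 72


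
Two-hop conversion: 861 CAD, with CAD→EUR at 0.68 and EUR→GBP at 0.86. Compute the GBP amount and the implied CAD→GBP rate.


Step 1: 861 CAD × 0.68 = 585.48 EUR
Step 2: 585.48 EUR × 0.86 = 503.51 GBP
Implied rate CAD→GBP = 0.68 × 0.86 = 0.5848
= 503.51 GBP; implied rate 0.5848 GBP/CAD

503.51 GBP; implied rate 0.5848 GBP/CAD


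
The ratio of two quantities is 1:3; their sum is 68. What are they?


Let A = 1k, B = 3k.
1k + 3k = 68
4k = 68 → k = 68/4 = 17
A = 1×17 = 17, B = 3×17 = 51
= A = 17, B = 51

A = 17, B = 51


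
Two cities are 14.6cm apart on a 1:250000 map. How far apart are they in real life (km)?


Real distance = map distance × scale
= 14.6cm × 250000
= 3650000 cm = 36500.0 m
= 36.500 km

36.500 km


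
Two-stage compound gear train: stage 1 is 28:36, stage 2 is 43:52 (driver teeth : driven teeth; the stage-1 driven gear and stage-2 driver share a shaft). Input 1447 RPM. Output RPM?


Stage 1: RPM_B = RPM_A × t_A/t_B = 1447 × 28/36 = 40516/36 ≈ 1125.44
B and C share a shaft → RPM_C = RPM_B
Stage 2: RPM_D = RPM_C × t_C/t_D = RPM_A × (t_A×t_C)/(t_B×t_D)
Overall ratio = (28×43)/(36×52) = 1204/1872
RPM_D = 1447 × 1204/1872 = 1742188/1872
≈ 930.66 RPM

930.66 RPM


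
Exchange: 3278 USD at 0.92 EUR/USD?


Amount × rate = 3278 × 0.92
= 3015.76 EUR

3015.76 EUR


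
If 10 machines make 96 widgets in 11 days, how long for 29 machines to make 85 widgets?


Days ∝ work / workers, so d₂ = d₁ × (m₁/m₂) × (w₂/w₁)
Workers factor (inverse): 10/29 ≈ 0.3448
Work factor (direct): 85/96 ≈ 0.8854
d₂ = 11 × 10/29 × 85/96 = (11 × 10 × 85) / (29 × 96) = 9350/2784
≈ 3.36 days

3.36 days


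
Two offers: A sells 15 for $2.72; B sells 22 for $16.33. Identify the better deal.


Deal A: $2.72/15 = $0.1813/unit
Deal B: $16.33/22 = $0.7423/unit
A is cheaper per unit
= Deal A

Deal A


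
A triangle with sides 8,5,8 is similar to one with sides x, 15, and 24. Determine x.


Scale factor = 15/5 = 3
Missing side = 8 × 3
= 24.0

24.0


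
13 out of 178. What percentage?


Percentage = (part / whole) × 100
= (13 / 178) × 100
≈ 7.30%

7.30%


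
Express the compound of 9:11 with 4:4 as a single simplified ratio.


Compound ratio = (9×4) : (11×4)
= 36:44
GCD = 4
= 9:11

9:11


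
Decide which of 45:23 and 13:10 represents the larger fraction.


45/23 = 1.9565
13/10 = 1.3000
1.9565 > 1.3000, so 45:23 is greater
= 45:23

45:23


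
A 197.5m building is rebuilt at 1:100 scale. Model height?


Model size = real / scale
= 197.5 / 100
= 1.9750 m

1.9750 m


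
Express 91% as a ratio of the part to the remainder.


91% means 91 parts out of 100; remainder = 9
Part : remainder = 91:9
GCD = 1
= 91:9

91:9


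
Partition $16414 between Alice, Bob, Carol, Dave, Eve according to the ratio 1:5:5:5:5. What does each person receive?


Total parts = 1 + 5 + 5 + 5 + 5 = 21
Alice: 16414 × 1/21 = 781.62
Bob: 16414 × 5/21 = 3908.10
Carol: 16414 × 5/21 = 3908.10
Dave: 16414 × 5/21 = 3908.10
Eve: 16414 × 5/21 = 3908.10
= Alice: $781.62, Bob: $3908.10, Carol: $3908.10, Dave: $3908.10, Eve: $3908.10

Alice: $781.62, Bob: $3908.10, Carol: $3908.10, Dave: $3908.10, Eve: $3908.10


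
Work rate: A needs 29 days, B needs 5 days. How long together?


Rate of A = 1/29 per day
Rate of B = 1/5 per day
Combined rate = 1/29 + 1/5 = 34/145 ≈ 0.2345 per day
Days = 1 / combined rate = 145/34
≈ 4.26 days

4.26 days


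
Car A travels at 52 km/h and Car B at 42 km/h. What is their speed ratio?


Ratio = 52:42
GCD = 2
Simplified = 26:21
Time ratio (same distance) = 21:26
Speed ratio = 26:21

26:21


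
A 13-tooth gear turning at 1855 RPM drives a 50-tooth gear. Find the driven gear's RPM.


Gear ratio = 13:50 = 13:50
RPM_B = RPM_A × (teeth_A / teeth_B)
= 1855 × (13/50)
= 482.3 RPM

482.3 RPM


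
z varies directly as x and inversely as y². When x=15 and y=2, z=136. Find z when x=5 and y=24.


z = k·x/y²
Solve for k using the known point: k = z·y²/x = 136×4/15 = 544/15 ≈ 36.2667
Now evaluate at x=5, y=24:
z = k × 5 / 576 = (544 × 5) / (15 × 576) = 2720/8640
≈ 0.3148

0.3148


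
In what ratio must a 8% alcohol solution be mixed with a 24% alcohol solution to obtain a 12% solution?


Let x parts of 8% mix with y parts of 24%.
8x + 24y = 12(x + y)
8x + 24y = 12x + 12y
x(8 - 12) = y(12 - 24)
x/y = (24 - 12)/(12 - 8) = 12/4
Simplify: 3:1
= 3:1

3:1


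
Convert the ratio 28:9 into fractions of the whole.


Total parts = 28 + 9 = 37
First part: 28/37 = 28/37
Second part: 9/37 = 9/37
= 28/37 and 9/37

28/37 and 9/37


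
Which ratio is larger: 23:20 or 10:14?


23/20 = 1.1500
10/14 = 0.7143
1.1500 > 0.7143, so 23:20 is greater
= 23:20

23:20


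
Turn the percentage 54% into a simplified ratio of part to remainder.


54% means 54 parts out of 100; remainder = 46
Part : remainder = 54:46
GCD = 2
= 27:23

27:23


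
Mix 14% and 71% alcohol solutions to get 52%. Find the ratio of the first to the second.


Let x parts of 14% mix with y parts of 71%.
14x + 71y = 52(x + y)
14x + 71y = 52x + 52y
x(14 - 52) = y(52 - 71)
x/y = (71 - 52)/(52 - 14) = 19/38
Simplify: 1:2
= 1:2

1:2


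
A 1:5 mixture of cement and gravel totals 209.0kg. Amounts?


Total parts = 1 + 5 = 6
cement: 209.0 × 1/6 = 34.8kg
gravel: 209.0 × 5/6 = 174.2kg
= 34.8kg and 174.2kg

34.8kg and 174.2kg


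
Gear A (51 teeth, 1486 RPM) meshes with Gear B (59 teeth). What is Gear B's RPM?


Gear ratio = 51:59 = 51:59
RPM_B = RPM_A × (teeth_A / teeth_B)
= 1486 × (51/59)
= 1284.5 RPM

1284.5 RPM


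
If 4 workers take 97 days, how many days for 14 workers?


Inverse proportion: x × y = constant
k = 4 × 97 = 388
y₂ = k / 14 = 388 / 14
= 27.71

27.71


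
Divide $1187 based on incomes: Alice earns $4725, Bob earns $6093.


Total income = 4725 + 6093 = $10818
Alice: $1187 × 4725/10818 = $518.45
Bob: $1187 × 6093/10818 = $668.55
= Alice: $518.45, Bob: $668.55

Alice: $518.45, Bob: $668.55


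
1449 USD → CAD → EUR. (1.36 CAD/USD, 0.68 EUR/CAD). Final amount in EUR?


Step 1: 1449 USD × 1.36 = 1970.64 CAD
Step 2: 1970.64 CAD × 0.68 = 1340.04 EUR
Implied rate USD→EUR = 1.36 × 0.68 = 0.9248
= 1340.04 EUR

1340.04 EUR


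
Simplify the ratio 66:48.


GCD(66, 48) = 6
66/6 : 48/6
= 11:8

11:8


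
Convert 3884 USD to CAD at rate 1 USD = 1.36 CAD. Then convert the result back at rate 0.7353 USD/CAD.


Amount × rate = 3884 × 1.36 = 5282.24 CAD
Round-trip: 5282.24 × 0.7353 = 3884.03 USD
= 5282.24 CAD, then 3884.03 USD

5282.24 CAD, then 3884.03 USD


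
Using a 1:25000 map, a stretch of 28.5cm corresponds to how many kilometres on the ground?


Real distance = map distance × scale
= 28.5cm × 25000
= 712500 cm = 7125.0 m
= 7.125 km

7.125 km


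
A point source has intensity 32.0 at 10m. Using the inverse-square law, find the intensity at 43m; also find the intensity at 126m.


I₁d₁² = I₂d₂²
I at 43m = 32.0 × (10/43)² = 32.0 × 100/1849 = 3200/1849 ≈ 1.7307
I at 126m = 32.0 × (10/126)² = 32.0 × 100/15876 = 3200/15876 ≈ 0.2016
= 1.7307 and 0.2016

1.7307 and 0.2016


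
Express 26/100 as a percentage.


Percentage = (part / whole) × 100
= (26 / 100) × 100
= 26.00%

26.00%


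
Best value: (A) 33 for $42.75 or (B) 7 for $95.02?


Deal A: $42.75/33 = $1.2955/unit
Deal B: $95.02/7 = $13.5743/unit
A is cheaper per unit
= Deal A

Deal A


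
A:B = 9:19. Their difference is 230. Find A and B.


Let A = 9k, B = 19k.
19k - 9k = 230
10k = 230 → k = 230/10 = 23
A = 9×23 = 207, B = 19×23 = 437
= A = 207, B = 437

A = 207, B = 437


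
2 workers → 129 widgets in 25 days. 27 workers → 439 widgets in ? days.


Days ∝ work / workers, so d₂ = d₁ × (m₁/m₂) × (w₂/w₁)
Workers factor (inverse): 2/27 ≈ 0.0741
Work factor (direct): 439/129 ≈ 3.4031
d₂ = 25 × 2/27 × 439/129 = (25 × 2 × 439) / (27 × 129) = 21950/3483
≈ 6.30 days

6.30 days


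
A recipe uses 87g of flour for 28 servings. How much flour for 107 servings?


Direct proportion: y/x = constant
k = 87/28 ≈ 3.1071
y₂ = k × 107 = 87 × 107 / 28 = 9309/28
≈ 332.46

332.46


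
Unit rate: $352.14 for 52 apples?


Unit rate = total / quantity
= 352.14 / 52
= $6.77 per unit

$6.77 per unit


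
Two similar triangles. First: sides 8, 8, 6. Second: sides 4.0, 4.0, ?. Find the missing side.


Scale factor = 4.0/8 = 0.5
Missing side = 6 × 0.5
= 3.0

3.0


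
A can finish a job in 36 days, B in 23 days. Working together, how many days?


Rate of A = 1/36 per day
Rate of B = 1/23 per day
Combined rate = 1/36 + 1/23 = 59/828 ≈ 0.0713 per day
Days = 1 / combined rate = 828/59
≈ 14.03 days

14.03 days


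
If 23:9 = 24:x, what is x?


Cross multiply: 23 × x = 9 × 24
23x = 216
x = 216 / 23
= 9.39

9.39


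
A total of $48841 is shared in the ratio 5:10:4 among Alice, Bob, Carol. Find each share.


Total parts = 5 + 10 + 4 = 19
Alice: 48841 × 5/19 = 12852.89
Bob: 48841 × 10/19 = 25705.79
Carol: 48841 × 4/19 = 10282.32
= Alice: $12852.89, Bob: $25705.79, Carol: $10282.32

Alice: $12852.89, Bob: $25705.79, Carol: $10282.32


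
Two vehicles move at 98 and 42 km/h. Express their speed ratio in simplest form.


Ratio = 98:42
GCD = 14
Simplified = 7:3
Time ratio (same distance) = 3:7
Speed ratio = 7:3

7:3


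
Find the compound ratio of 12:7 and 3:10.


Compound ratio = (12×3) : (7×10)
= 36:70
GCD = 2
= 18:35

18:35


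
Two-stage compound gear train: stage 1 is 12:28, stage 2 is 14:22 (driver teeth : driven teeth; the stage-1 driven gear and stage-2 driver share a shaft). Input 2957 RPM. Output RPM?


Stage 1: RPM_B = RPM_A × t_A/t_B = 2957 × 12/28 = 35484/28 ≈ 1267.29
B and C share a shaft → RPM_C = RPM_B
Stage 2: RPM_D = RPM_C × t_C/t_D = RPM_A × (t_A×t_C)/(t_B×t_D)
Overall ratio = (12×14)/(28×22) = 168/616
RPM_D = 2957 × 168/616 = 496776/616
≈ 806.45 RPM

806.45 RPM


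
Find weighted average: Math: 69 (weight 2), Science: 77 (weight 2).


Numerator = 69×2 + 77×2
= 138 + 154
= 292
Total weight = 4
Weighted avg = 292/4
= 73.00

73.00


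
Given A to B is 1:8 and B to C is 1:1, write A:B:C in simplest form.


Match B: multiply A:B by 1 → 1:8
Multiply B:C by 8 → 8:8
Combined: 1:8:8
GCD = 1
= 1:8:8

1:8:8


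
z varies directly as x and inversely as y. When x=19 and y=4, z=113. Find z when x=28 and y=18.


z = k·x/y
Solve for k using the known point: k = z·y/x = 113×4/19 = 452/19 ≈ 23.7895
Now evaluate at x=28, y=18:
z = k × 28 / 18 = (452 × 28) / (19 × 18) = 12656/342
≈ 37.0058

37.0058


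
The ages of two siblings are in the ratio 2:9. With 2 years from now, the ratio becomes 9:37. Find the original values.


Let A = 2k, B = 9k.
(2k + 2) / (9k + 2) = 9/37
Cross-multiply: 37(2k + 2) = 9(9k + 2)
74k + 74 = 81k + 18
74k - 81k = 18 - 74
-7k = -56
k = -56/-7 = 8
A = 2×8 = 16, B = 9×8 = 72
= A = 16, B = 72

A = 16, B = 72


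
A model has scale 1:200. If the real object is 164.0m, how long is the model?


Model size = real / scale
= 164.0 / 200
= 0.8200 m

0.8200 m


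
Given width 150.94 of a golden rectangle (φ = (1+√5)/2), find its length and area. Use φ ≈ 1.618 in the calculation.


φ = (1 + √5) / 2 ≈ 1.618
Length = width × φ = 150.94 × 1.618 = 244.22092
≈ 244.22
Area = width × length = 150.94 × 244.22092 = 36862.7056648 ≈ 36862.71
= Length: 244.22, Area: 36862.71

Length: 244.22, Area: 36862.71


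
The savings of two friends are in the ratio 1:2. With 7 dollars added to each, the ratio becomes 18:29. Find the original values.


Let A = 1k, B = 2k.
(1k + 7) / (2k + 7) = 18/29
Cross-multiply: 29(1k + 7) = 18(2k + 7)
29k + 203 = 36k + 126
29k - 36k = 126 - 203
-7k = -77
k = -77/-7 = 11
A = 1×11 = 11, B = 2×11 = 22
= A = 11, B = 22

A = 11, B = 22


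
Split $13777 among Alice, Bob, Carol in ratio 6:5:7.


Total parts = 6 + 5 + 7 = 18
Alice: 13777 × 6/18 = 4592.33
Bob: 13777 × 5/18 = 3826.94
Carol: 13777 × 7/18 = 5357.72
= Alice: $4592.33, Bob: $3826.94, Carol: $5357.72

Alice: $4592.33, Bob: $3826.94, Carol: $5357.72


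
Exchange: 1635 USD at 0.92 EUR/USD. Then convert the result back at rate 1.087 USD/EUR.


Amount × rate = 1635 × 0.92 = 1504.20 EUR
Round-trip: 1504.20 × 1.087 = 1635.07 USD
= 1504.20 EUR, then 1635.07 USD

1504.20 EUR, then 1635.07 USD


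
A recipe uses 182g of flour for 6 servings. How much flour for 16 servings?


Direct proportion: y/x = constant
k = 182/6 ≈ 30.3333
y₂ = k × 16 = 182 × 16 / 6 = 2912/6
≈ 485.33

485.33


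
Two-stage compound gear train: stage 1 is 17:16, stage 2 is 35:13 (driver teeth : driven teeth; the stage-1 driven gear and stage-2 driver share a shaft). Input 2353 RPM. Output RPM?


Stage 1: RPM_B = RPM_A × t_A/t_B = 2353 × 17/16 = 40001/16 ≈ 2500.06
B and C share a shaft → RPM_C = RPM_B
Stage 2: RPM_D = RPM_C × t_C/t_D = RPM_A × (t_A×t_C)/(t_B×t_D)
Overall ratio = (17×35)/(16×13) = 595/208
RPM_D = 2353 × 595/208 = 1400035/208
≈ 6730.94 RPM

6730.94 RPM


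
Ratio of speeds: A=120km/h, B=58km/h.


Ratio = 120:58
GCD = 2
Simplified = 60:29
Time ratio (same distance) = 29:60
Speed ratio = 60:29

60:29


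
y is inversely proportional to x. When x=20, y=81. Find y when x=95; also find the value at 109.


Inverse proportion: x × y = constant
k = 20 × 81 = 1620
At x=95: k/95 = 17.05
At x=109: k/109 = 14.86
= 17.05 and 14.86

17.05 and 14.86


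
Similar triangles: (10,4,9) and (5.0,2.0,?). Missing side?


Scale factor = 5.0/10 = 0.5
Missing side = 9 × 0.5
= 4.5

4.5


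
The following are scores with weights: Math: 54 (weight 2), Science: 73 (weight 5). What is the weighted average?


Numerator = 54×2 + 73×5
= 108 + 365
= 473
Total weight = 7
Weighted avg = 473/7
= 67.57

67.57


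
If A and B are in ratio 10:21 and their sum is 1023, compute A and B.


Let A = 10k, B = 21k.
10k + 21k = 1023
31k = 1023 → k = 1023/31 = 33
A = 10×33 = 330, B = 21×33 = 693
= A = 330, B = 693

A = 330, B = 693


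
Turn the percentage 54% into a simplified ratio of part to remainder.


54% means 54 parts out of 100; remainder = 46
Part : remainder = 54:46
GCD = 2
= 27:23

27:23


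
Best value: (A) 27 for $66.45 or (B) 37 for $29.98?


Deal A: $66.45/27 = $2.4611/unit
Deal B: $29.98/37 = $0.8103/unit
B is cheaper per unit
= Deal B

Deal B


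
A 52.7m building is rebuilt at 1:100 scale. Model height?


Model size = real / scale
= 52.7 / 100
= 0.5270 m

0.5270 m


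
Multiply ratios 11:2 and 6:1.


Compound ratio = (11×6) : (2×1)
= 66:2
GCD = 2
= 33:1

33:1


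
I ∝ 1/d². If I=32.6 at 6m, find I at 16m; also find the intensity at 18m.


I₁d₁² = I₂d₂²
I at 16m = 32.6 × (6/16)² = 32.6 × 36/256 = 1173.6/256 ≈ 4.5844
I at 18m = 32.6 × (6/18)² = 32.6 × 36/324 = 1173.6/324 ≈ 3.6222
= 4.5844 and 3.6222

4.5844 and 3.6222


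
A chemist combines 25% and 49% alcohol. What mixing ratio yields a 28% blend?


Let x parts of 25% mix with y parts of 49%.
25x + 49y = 28(x + y)
25x + 49y = 28x + 28y
x(25 - 28) = y(28 - 49)
x/y = (49 - 28)/(28 - 25) = 21/3
Simplify: 7:1
= 7:1

7:1


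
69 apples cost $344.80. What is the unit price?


Unit rate = total / quantity
= 344.80 / 69
= $5.00 per unit

$5.00 per unit


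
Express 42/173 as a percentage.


Percentage = (part / whole) × 100
= (42 / 173) × 100
≈ 24.28%

24.28%


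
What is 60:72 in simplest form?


GCD(60, 72) = 12
60/12 : 72/12
= 5:6

5:6


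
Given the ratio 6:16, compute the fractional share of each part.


Total parts = 6 + 16 = 22
First part: 6/22 = 3/11
Second part: 16/22 = 8/11
= 3/11 and 8/11

3/11 and 8/11


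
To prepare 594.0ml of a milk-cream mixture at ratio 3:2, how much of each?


Total parts = 3 + 2 = 5
milk: 594.0 × 3/5 = 356.4ml
cream: 594.0 × 2/5 = 237.6ml
= 356.4ml and 237.6ml

356.4ml and 237.6ml


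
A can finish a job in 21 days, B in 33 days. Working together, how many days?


Rate of A = 1/21 per day
Rate of B = 1/33 per day
Combined rate = 1/21 + 1/33 = 54/693 ≈ 0.0779 per day
Days = 1 / combined rate = 693/54
≈ 12.83 days

12.83 days


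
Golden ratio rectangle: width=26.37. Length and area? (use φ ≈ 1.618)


φ = (1 + √5) / 2 ≈ 1.618
Length = width × φ = 26.37 × 1.618 = 42.66666
≈ 42.67
Area = width × length = 26.37 × 42.66666 = 1125.1198242 ≈ 1125.12
= Length: 42.67, Area: 1125.12

Length: 42.67, Area: 1125.12


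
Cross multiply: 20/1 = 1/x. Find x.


Cross multiply: 20 × x = 1 × 1
20x = 1
x = 1 / 20
= 0.05

0.05


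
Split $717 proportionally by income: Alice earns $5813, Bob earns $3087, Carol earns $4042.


Total income = 5813 + 3087 + 4042 = $12942
Alice: $717 × 5813/12942 = $322.05
Bob: $717 × 3087/12942 = $171.02
Carol: $717 × 4042/12942 = $223.93
= Alice: $322.05, Bob: $171.02, Carol: $223.93

Alice: $322.05, Bob: $171.02, Carol: $223.93


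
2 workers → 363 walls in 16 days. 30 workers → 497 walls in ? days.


Days ∝ work / workers, so d₂ = d₁ × (m₁/m₂) × (w₂/w₁)
Workers factor (inverse): 2/30 ≈ 0.0667
Work factor (direct): 497/363 ≈ 1.3691
d₂ = 16 × 2/30 × 497/363 = (16 × 2 × 497) / (30 × 363) = 15904/10890
≈ 1.46 days

1.46 days


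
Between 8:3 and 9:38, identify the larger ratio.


8/3 = 2.6667
9/38 = 0.2368
2.6667 > 0.2368, so 8:3 is greater
= 8:3

8:3


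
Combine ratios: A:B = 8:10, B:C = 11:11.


Match B: multiply A:B by 11 → 88:110
Multiply B:C by 10 → 110:110
Combined: 88:110:110
GCD = 22
= 4:5:5

4:5:5


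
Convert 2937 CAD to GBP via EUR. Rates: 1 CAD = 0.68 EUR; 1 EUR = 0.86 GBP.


Step 1: 2937 CAD × 0.68 = 1997.16 EUR
Step 2: 1997.16 EUR × 0.86 = 1717.56 GBP
Implied rate CAD→GBP = 0.68 × 0.86 = 0.5848
= 1717.56 GBP

1717.56 GBP


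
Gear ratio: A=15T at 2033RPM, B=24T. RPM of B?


Gear ratio = 15:24 = 5:8
RPM_B = RPM_A × (teeth_A / teeth_B)
= 2033 × (15/24)
= 1270.6 RPM

1270.6 RPM


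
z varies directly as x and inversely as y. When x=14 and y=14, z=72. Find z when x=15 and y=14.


z = k·x/y
Solve for k using the known point: k = z·y/x = 72×14/14 = 1008/14 = 72.0000
Now evaluate at x=15, y=14:
z = k × 15 / 14 = (1008 × 15) / (14 × 14) = 15120/196
≈ 77.1429

77.1429


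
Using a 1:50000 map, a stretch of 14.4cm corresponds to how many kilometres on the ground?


Real distance = map distance × scale
= 14.4cm × 50000
= 720000 cm = 7200.0 m
= 7.200 km

7.200 km


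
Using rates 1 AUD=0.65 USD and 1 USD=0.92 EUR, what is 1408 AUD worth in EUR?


Step 1: 1408 AUD × 0.65 = 915.20 USD
Step 2: 915.20 USD × 0.92 = 841.98 EUR
Implied rate AUD→EUR = 0.65 × 0.92 = 0.5980
= 841.98 EUR

841.98 EUR


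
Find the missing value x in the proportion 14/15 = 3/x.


Cross multiply: 14 × x = 15 × 3
14x = 45
x = 45 / 14
= 3.21

3.21


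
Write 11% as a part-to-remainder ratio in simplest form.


11% means 11 parts out of 100; remainder = 89
Part : remainder = 11:89
GCD = 1
= 11:89

11:89


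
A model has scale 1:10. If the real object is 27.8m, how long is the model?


Model size = real / scale
= 27.8 / 10
= 2.7800 m

2.7800 m


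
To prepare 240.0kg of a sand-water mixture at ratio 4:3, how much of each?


Total parts = 4 + 3 = 7
sand: 240.0 × 4/7 = 137.1kg
water: 240.0 × 3/7 = 102.9kg
= 137.1kg and 102.9kg

137.1kg and 102.9kg


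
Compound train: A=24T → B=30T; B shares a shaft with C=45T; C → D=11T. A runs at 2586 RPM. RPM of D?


Stage 1: RPM_B = RPM_A × t_A/t_B = 2586 × 24/30 = 62064/30 = 2068.80
B and C share a shaft → RPM_C = RPM_B
Stage 2: RPM_D = RPM_C × t_C/t_D = RPM_A × (t_A×t_C)/(t_B×t_D)
Overall ratio = (24×45)/(30×11) = 1080/330
RPM_D = 2586 × 1080/330 = 2792880/330
≈ 8463.27 RPM

8463.27 RPM


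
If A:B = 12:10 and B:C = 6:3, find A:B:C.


Match B: multiply A:B by 6 → 72:60
Multiply B:C by 10 → 60:30
Combined: 72:60:30
GCD = 6
= 12:10:5

12:10:5


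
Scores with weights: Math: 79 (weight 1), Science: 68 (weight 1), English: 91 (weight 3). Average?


Numerator = 79×1 + 68×1 + 91×3
= 79 + 68 + 273
= 420
Total weight = 5
Weighted avg = 420/5
= 84.00

84.00


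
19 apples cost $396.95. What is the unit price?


Unit rate = total / quantity
= 396.95 / 19
= $20.89 per unit

$20.89 per unit


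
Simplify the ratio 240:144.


GCD(240, 144) = 48
240/48 : 144/48
= 5:3

5:3


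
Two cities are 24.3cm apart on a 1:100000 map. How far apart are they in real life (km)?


Real distance = map distance × scale
= 24.3cm × 100000
= 2430000 cm = 24300.0 m
= 24.300 km

24.300 km


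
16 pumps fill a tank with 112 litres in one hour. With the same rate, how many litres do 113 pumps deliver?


Direct proportion: y/x = constant
k = 112/16 = 7.0000
y₂ = k × 113 = 112 × 113 / 16 = 12656/16
= 791.00

791.00


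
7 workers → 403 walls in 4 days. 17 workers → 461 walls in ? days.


Days ∝ work / workers, so d₂ = d₁ × (m₁/m₂) × (w₂/w₁)
Workers factor (inverse): 7/17 ≈ 0.4118
Work factor (direct): 461/403 ≈ 1.1439
d₂ = 4 × 7/17 × 461/403 = (4 × 7 × 461) / (17 × 403) = 12908/6851
≈ 1.88 days

1.88 days


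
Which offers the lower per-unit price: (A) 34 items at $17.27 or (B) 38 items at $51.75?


Deal A: $17.27/34 = $0.5079/unit
Deal B: $51.75/38 = $1.3618/unit
A is cheaper per unit
= Deal A

Deal A


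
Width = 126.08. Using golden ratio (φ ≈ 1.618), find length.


φ = (1 + √5) / 2 ≈ 1.618
Length = width × φ = 126.08 × 1.618 = 203.99744
≈ 204.00

204.00


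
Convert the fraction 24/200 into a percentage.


Percentage = (part / whole) × 100
= (24 / 200) × 100
= 12.00%

12.00%


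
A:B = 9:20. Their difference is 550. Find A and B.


Let A = 9k, B = 20k.
20k - 9k = 550
11k = 550 → k = 550/11 = 50
A = 9×50 = 450, B = 20×50 = 1000
= A = 450, B = 1000

A = 450, B = 1000


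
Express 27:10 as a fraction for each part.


Total parts = 27 + 10 = 37
First part: 27/37 = 27/37
Second part: 10/37 = 10/37
= 27/37 and 10/37

27/37 and 10/37


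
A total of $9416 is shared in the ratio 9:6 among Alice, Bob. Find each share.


Total parts = 9 + 6 = 15
Alice: 9416 × 9/15 = 5649.60
Bob: 9416 × 6/15 = 3766.40
= Alice: $5649.60, Bob: $3766.40

Alice: $5649.60, Bob: $3766.40


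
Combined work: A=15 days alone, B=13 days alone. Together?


Rate of A = 1/15 per day
Rate of B = 1/13 per day
Combined rate = 1/15 + 1/13 = 28/195 ≈ 0.1436 per day
Days = 1 / combined rate = 195/28
≈ 6.96 days

6.96 days


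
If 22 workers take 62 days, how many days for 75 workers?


Inverse proportion: x × y = constant
k = 22 × 62 = 1364
y₂ = k / 75 = 1364 / 75
= 18.19

18.19


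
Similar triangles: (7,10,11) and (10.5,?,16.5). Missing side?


Scale factor = 10.5/7 = 1.5
Missing side = 10 × 1.5
= 15.0

15.0


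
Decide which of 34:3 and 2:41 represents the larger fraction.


34/3 = 11.3333
2/41 = 0.0488
11.3333 > 0.0488, so 34:3 is greater
= 34:3

34:3


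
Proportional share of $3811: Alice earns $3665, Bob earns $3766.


Total income = 3665 + 3766 = $7431
Alice: $3811 × 3665/7431 = $1879.60
Bob: $3811 × 3766/7431 = $1931.40
= Alice: $1879.60, Bob: $1931.40

Alice: $1879.60, Bob: $1931.40


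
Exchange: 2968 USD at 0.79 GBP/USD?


Amount × rate = 2968 × 0.79
= 2344.72 GBP

2344.72 GBP


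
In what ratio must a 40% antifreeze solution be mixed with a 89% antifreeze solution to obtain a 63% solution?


Let x parts of 40% mix with y parts of 89%.
40x + 89y = 63(x + y)
40x + 89y = 63x + 63y
x(40 - 63) = y(63 - 89)
x/y = (89 - 63)/(63 - 40) = 26/23
Simplify: 26:23
= 26:23

26:23


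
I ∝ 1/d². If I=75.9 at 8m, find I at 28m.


I₁d₁² = I₂d₂²
I₂ = I₁ × (d₁/d₂)²
= 75.9 × (8/28)²
= 75.9 × 64/784
= 4857.6/784
≈ 6.1959

6.1959


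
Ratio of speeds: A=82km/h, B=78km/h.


Ratio = 82:78
GCD = 2
Simplified = 41:39
Time ratio (same distance) = 39:41
Speed ratio = 41:39

41:39


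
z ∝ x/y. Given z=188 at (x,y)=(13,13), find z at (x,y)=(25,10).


z = k·x/y
Solve for k using the known point: k = z·y/x = 188×13/13 = 2444/13 = 188.0000
Now evaluate at x=25, y=10:
z = k × 25 / 10 = (2444 × 25) / (13 × 10) = 61100/130
= 470.0000

470.0000


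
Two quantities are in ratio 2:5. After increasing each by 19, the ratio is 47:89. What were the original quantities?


Let A = 2k, B = 5k.
(2k + 19) / (5k + 19) = 47/89
Cross-multiply: 89(2k + 19) = 47(5k + 19)
178k + 1691 = 235k + 893
178k - 235k = 893 - 1691
-57k = -798
k = -798/-57 = 14
A = 2×14 = 28, B = 5×14 = 70
= A = 28, B = 70

A = 28, B = 70


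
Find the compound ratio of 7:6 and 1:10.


Compound ratio = (7×1) : (6×10)
= 7:60
GCD = 1
= 7:60

7:60


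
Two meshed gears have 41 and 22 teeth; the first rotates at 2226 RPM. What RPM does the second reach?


Gear ratio = 41:22 = 41:22
RPM_B = RPM_A × (teeth_A / teeth_B)
= 2226 × (41/22)
= 4148.5 RPM

4148.5 RPM


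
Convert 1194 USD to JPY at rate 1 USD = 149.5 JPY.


Amount × rate = 1194 × 149.5
= 178503.00 JPY

178503.00 JPY


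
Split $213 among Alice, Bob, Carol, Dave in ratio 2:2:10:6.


Total parts = 2 + 2 + 10 + 6 = 20
Alice: 213 × 2/20 = 21.30
Bob: 213 × 2/20 = 21.30
Carol: 213 × 10/20 = 106.50
Dave: 213 × 6/20 = 63.90
= Alice: $21.30, Bob: $21.30, Carol: $106.50, Dave: $63.90

Alice: $21.30, Bob: $21.30, Carol: $106.50, Dave: $63.90


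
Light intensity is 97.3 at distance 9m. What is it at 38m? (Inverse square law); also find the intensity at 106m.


I₁d₁² = I₂d₂²
I at 38m = 97.3 × (9/38)² = 97.3 × 81/1444 = 7881.3/1444 ≈ 5.4580
I at 106m = 97.3 × (9/106)² = 97.3 × 81/11236 = 7881.3/11236 ≈ 0.7014
= 5.4580 and 0.7014

5.4580 and 0.7014


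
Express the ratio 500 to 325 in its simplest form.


GCD(500, 325) = 25
500/25 : 325/25
= 20:13

20:13


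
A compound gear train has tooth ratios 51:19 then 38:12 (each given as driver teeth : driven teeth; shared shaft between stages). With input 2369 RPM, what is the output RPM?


Stage 1: RPM_B = RPM_A × t_A/t_B = 2369 × 51/19 = 120819/19 ≈ 6358.89
B and C share a shaft → RPM_C = RPM_B
Stage 2: RPM_D = RPM_C × t_C/t_D = RPM_A × (t_A×t_C)/(t_B×t_D)
Overall ratio = (51×38)/(19×12) = 1938/228
RPM_D = 2369 × 1938/228 = 4591122/228
= 20136.50 RPM

20136.50 RPM


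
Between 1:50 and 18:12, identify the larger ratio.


1/50 = 0.0200
18/12 = 1.5000
0.0200 < 1.5000, so 1:50 is less
= 18:12

18:12


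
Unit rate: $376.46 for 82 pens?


Unit rate = total / quantity
= 376.46 / 82
= $4.59 per unit

$4.59 per unit


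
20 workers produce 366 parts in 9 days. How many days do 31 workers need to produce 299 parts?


Days ∝ work / workers, so d₂ = d₁ × (m₁/m₂) × (w₂/w₁)
Workers factor (inverse): 20/31 ≈ 0.6452
Work factor (direct): 299/366 ≈ 0.8169
d₂ = 9 × 20/31 × 299/366 = (9 × 20 × 299) / (31 × 366) = 53820/11346
≈ 4.74 days

4.74 days


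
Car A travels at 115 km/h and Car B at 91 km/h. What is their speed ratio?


Ratio = 115:91
GCD = 1
Simplified = 115:91
Time ratio (same distance) = 91:115
Speed ratio = 115:91

115:91


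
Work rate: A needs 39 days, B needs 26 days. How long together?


Rate of A = 1/39 per day
Rate of B = 1/26 per day
Combined rate = 1/39 + 1/26 = 65/1014 ≈ 0.0641 per day
Days = 1 / combined rate = 1014/65
= 15.60 days

15.60 days


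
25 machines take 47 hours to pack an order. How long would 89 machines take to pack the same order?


Inverse proportion: x × y = constant
k = 25 × 47 = 1175
y₂ = k / 89 = 1175 / 89
= 13.20

13.20


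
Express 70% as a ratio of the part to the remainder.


70% means 70 parts out of 100; remainder = 30
Part : remainder = 70:30
GCD = 10
= 7:3

7:3


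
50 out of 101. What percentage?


Percentage = (part / whole) × 100
= (50 / 101) × 100
≈ 49.50%

49.50%


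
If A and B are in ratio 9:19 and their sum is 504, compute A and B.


Let A = 9k, B = 19k.
9k + 19k = 504
28k = 504 → k = 504/28 = 18
A = 9×18 = 162, B = 19×18 = 342
= A = 162, B = 342

A = 162, B = 342


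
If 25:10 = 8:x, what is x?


Cross multiply: 25 × x = 10 × 8
25x = 80
x = 80 / 25
= 3.20

3.20


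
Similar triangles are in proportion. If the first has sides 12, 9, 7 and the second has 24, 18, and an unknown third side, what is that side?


Scale factor = 24/12 = 2
Missing side = 7 × 2
= 14.0

14.0


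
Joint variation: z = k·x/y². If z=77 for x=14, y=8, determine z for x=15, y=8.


z = k·x/y²
Solve for k using the known point: k = z·y²/x = 77×64/14 = 4928/14 = 352.0000
Now evaluate at x=15, y=8:
z = k × 15 / 64 = (4928 × 15) / (14 × 64) = 73920/896
= 82.5000

82.5000
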